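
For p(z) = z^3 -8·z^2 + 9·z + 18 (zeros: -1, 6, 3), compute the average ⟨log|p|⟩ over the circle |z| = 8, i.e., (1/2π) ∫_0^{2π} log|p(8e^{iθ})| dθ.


Zeros: -1, 3, 6; r = 8.
Inside |z| < r: -1, 3, 6. Outside (|z| ≥ r): ∅.
p(0) = 18, so log|p(0)| = log(18) = 2.8904.
Apply Jensen: I(r) = log|p(0)| + Σ_k log(r/|z_k|), summed over zeros inside |z| < r.
  log(r/|z_k|) for z_k = -1: log(8/1) = 2.0794
  log(r/|z_k|) for z_k = 6: log(8/6) = 0.2877
  log(r/|z_k|) for z_k = 3: log(8/3) = 0.9808
Sum over inside zeros: 3.3480.
I(r) = log|p(0)| + (inside sum) = 2.8904 + 3.3480 = 6.2383.
Closed form (all zeros inside, monic): I(r) = n·log(r) = 3·log(8) = 6.2383. ✓

I(r) ≈ 6.2383.


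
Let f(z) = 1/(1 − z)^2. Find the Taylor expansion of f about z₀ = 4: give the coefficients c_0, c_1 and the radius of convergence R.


Let w = z − z₀, so z = z₀ + w.
Then 1 − z = 1 − (z₀ + w) = (1 − z₀) − w = -3 − w.
f(z) = 1/(-3 − w)^2 = (1/(-3)^2) · (1 − w/(-3))^{−2}.
By the binomial series (1−u)^{−2} = Σ_{n≥0} C(n+1, 1) u^n for |u|<1, with u = w/(-3):
  c_n = C(n+1, 1) / (-3)^(n+2).
  c_0 = 1/(-3)^2 = 1/9.
  c_1 = 2/(-3)^3 = -2/27.
The series is valid for |w/d| < 1, i.e. |z − z₀| < |d|.
Radius of convergence: R = |1 − z₀| = |-3| = 3 (distance from z₀ to the singularity z = 1).

c_0 = 1/9, c_1 = -2/27; R = 3.


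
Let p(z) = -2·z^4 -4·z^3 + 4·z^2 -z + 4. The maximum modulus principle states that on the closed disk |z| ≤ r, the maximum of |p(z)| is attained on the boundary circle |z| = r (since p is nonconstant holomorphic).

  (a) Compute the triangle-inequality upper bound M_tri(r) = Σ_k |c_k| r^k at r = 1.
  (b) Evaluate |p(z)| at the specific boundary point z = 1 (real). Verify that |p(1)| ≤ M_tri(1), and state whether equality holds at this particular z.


Coefficients: c_0 = 4, c_1 = -1, c_2 = 4, c_3 = -4, c_4 = -2. Radius r = 1.
Part (a). Triangle bound: M_tri(r) = Σ_k |c_k| r^k
  = |4|·1^0 + |-1|·1^1 + |4|·1^2 + |-4|·1^3 + |-2|·1^4
  = 4 + 1 + 4 + 4 + 2 = 15.
This bounds M(r) := max_{|z|=r} |p(z)| from above; equality holds iff all terms c_k z^k can be made to align in phase at a single z on |z|=r.
Part (b). At z = 1 (real, on the circle |z| = r):
  p(1) = (4)·1^0 + (-1)·1^1 + (4)·1^2 + (-4)·1^3 + (-2)·1^4 = 1.
  |p(1)| = 1.
Check: |p(1)| = 1 ≤ 15 = M_tri(1). ✓ Equality does not hold at z = 1 (the coefficients have mixed signs, so the terms do not all align in phase there).

M_tri(1) = 15; |p(1)| = 1; equality at z=1: no.


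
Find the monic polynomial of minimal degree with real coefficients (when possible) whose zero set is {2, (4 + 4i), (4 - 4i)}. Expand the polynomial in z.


The polynomial is p(z) = ∏_{α ∈ S} (z − α), where S = {2, (4 + 4i), (4 - 4i)}.
Expanding the product yields: p(z) = z^3 -10·z^2 + 48·z -64.
Note conjugate pairs combine to real quadratics: (z − (4+4i))(z − (4−4i)) = z² − 8z + 32.
The resulting polynomial has degree 3 and real coefficients as required.

p(z) = z^3 -10·z^2 + 48·z -64.


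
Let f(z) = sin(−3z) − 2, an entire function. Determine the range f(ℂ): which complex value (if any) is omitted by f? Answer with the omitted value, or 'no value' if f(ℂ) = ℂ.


Little Picard bounds the complement of f(ℂ) to at most one point.
sin is entire and surjective onto ℂ: for every w ∈ ℂ, sin(ζ) = w has a solution ζ ∈ ℂ (e.g., via the complex inverse arcsin). With ζ = −3z this gives z = ζ/(-3). Then 1·sin(−3z) takes every value in 1·ℂ = ℂ, and adding -2 is a bijection of ℂ. So f is surjective and omits no value. (Note: only on the real line is sin bounded by [−1, 1].)

Omitted value: no value.


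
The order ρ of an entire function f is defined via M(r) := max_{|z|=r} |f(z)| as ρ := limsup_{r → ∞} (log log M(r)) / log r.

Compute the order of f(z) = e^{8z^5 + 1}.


|e^{8z^5 + 1}| = e^{Re(8·z^5) + 1} ≤ e^{8|z|^5 + 1} = e^{8r^5 + 1} on |z| = r, so ρ ≤ 5. Choosing z on |z|=r so that 8·z^5 is real positive (always possible by picking arg z appropriately) gives |f(z)| = e^{8r^5 + 1}, matching the bound. The additive constant 1 does not affect log log M(r) ~ 5·log r. Hence ρ = 5.
Therefore ρ = 5.

Order ρ = 5.


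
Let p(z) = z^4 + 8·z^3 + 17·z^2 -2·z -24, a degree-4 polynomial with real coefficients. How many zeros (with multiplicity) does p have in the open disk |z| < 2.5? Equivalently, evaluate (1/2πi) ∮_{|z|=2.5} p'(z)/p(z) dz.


The zeros of p are: 1, -2, -4, -3.
Their magnitudes are: 1, 2, 4, 3.
Zeros with |z| < R = 2.5: 1, -2.
Count = 2.
By the argument principle, (1/2πi) ∮_{|z|=R} p'(z)/p(z) dz equals exactly this count.

Number of zeros inside |z| < 2.5: 2.


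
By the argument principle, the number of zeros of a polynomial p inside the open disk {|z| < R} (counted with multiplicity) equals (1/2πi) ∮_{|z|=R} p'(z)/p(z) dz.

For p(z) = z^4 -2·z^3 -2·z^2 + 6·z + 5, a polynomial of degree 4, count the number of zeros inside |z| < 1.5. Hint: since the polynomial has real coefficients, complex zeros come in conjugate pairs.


The zeros of p are: -1, -1, (2 + 1i), (2 - 1i).
Their magnitudes are: 1, 1, 2.236, 2.236.
Zeros with |z| < R = 1.5: -1, -1.
Count = 2.
By the argument principle, (1/2πi) ∮_{|z|=R} p'(z)/p(z) dz equals exactly this count.

Number of zeros inside |z| < 1.5: 2.


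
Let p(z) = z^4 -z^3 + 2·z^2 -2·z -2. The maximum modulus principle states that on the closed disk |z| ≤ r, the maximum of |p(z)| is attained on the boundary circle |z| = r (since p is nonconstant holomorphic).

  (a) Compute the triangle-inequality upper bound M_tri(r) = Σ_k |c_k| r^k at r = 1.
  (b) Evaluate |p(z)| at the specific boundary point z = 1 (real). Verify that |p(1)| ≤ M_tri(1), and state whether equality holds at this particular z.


Coefficients: c_0 = -2, c_1 = -2, c_2 = 2, c_3 = -1, c_4 = 1. Radius r = 1.
Part (a). Triangle bound: M_tri(r) = Σ_k |c_k| r^k
  = |-2|·1^0 + |-2|·1^1 + |2|·1^2 + |-1|·1^3 + |1|·1^4
  = 2 + 2 + 2 + 1 + 1 = 8.
This bounds M(r) := max_{|z|=r} |p(z)| from above; equality holds iff all terms c_k z^k can be made to align in phase at a single z on |z|=r.
Part (b). At z = 1 (real, on the circle |z| = r):
  p(1) = (-2)·1^0 + (-2)·1^1 + (2)·1^2 + (-1)·1^3 + (1)·1^4 = -2.
  |p(1)| = 2.
Check: |p(1)| = 2 ≤ 8 = M_tri(1). ✓ Equality does not hold at z = 1 (the coefficients have mixed signs, so the terms do not all align in phase there).

M_tri(1) = 8; |p(1)| = 2; equality at z=1: no.


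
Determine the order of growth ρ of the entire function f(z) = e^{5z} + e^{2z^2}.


Each summand is entire of order 1 and 2 respectively (as in the single-exponential case). The order of a sum is at most the max of the orders, so ρ ≤ 2. For the lower bound: on |z|=r choose arg z so that 2z^2 is real positive; then |e^{2z^2}| = e^{2r^2} while |e^{5z}| ≤ e^{5r^1} = o(e^{2r^2}). So |f| ≥ e^{2r^2}(1 − o(1)) and ρ ≥ 2. Hence ρ = max(1, 2) = 2.
Therefore ρ = 2.

Order ρ = 2.


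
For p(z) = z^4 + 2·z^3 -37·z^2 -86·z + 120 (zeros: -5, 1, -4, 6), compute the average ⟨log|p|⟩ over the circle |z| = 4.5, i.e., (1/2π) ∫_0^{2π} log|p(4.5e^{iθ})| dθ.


Zeros: -5, -4, 1, 6; r = 4.5.
Inside |z| < r: -4, 1. Outside (|z| ≥ r): -5, 6.
p(0) = 120, so log|p(0)| = log(120) = 4.7875.
Apply Jensen: I(r) = log|p(0)| + Σ_k log(r/|z_k|), summed over zeros inside |z| < r.
  log(r/|z_k|) for z_k = 1: log(4.5/1) = 1.5041
  log(r/|z_k|) for z_k = -4: log(4.5/4) = 0.1178
  Outside zeros (-5, 6) contribute nothing to the Jensen sum.
Sum over inside zeros: 1.6219.
I(r) = log|p(0)| + (inside sum) = 4.7875 + 1.6219 = 6.4094.
Note: since some zeros are outside |z| ≤ r, the simplified n·log(r) form does NOT apply — only the inside zeros contribute.

I(r) ≈ 6.4094.


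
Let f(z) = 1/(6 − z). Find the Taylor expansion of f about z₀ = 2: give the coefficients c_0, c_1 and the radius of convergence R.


Let w = z − z₀, so z = z₀ + w.
Then 6 − z = 6 − (z₀ + w) = (6 − z₀) − w = 4 − w.
f(z) = 1/(4 − w) = (1/(4)) · 1/(1 − w/(4)) = Σ_{n≥0} w^n / (4)^(n+1).
So c_n = 1/(4)^(n+1):
  c_0 = 1/(4)^1 = 1/4.
  c_1 = 1/(4)^2 = 1/16.
The series is valid for |w/d| < 1, i.e. |z − z₀| < |d|.
Radius of convergence: R = |6 − z₀| = |4| = 4 (distance from z₀ to the singularity z = 6).

c_0 = 1/4, c_1 = 1/16; R = 4.


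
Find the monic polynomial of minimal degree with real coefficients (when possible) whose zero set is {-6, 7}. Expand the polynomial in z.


The polynomial is p(z) = ∏_{α ∈ S} (z − α), where S = {-6, 7}.
Expanding the product yields: p(z) = z^2 -z -42.
The resulting polynomial has degree 2 and real coefficients as required.

p(z) = z^2 -z -42.


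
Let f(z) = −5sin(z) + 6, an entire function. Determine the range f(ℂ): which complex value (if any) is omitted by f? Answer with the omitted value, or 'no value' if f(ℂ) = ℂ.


Little Picard bounds the complement of f(ℂ) to at most one point.
sin is entire and surjective onto ℂ: for every w ∈ ℂ, sin(ζ) = w has a solution ζ ∈ ℂ (e.g., via the complex inverse arcsin). With ζ = z this gives z = ζ/(1). Then -5·sin(z) takes every value in -5·ℂ = ℂ, and adding 6 is a bijection of ℂ. So f is surjective and omits no value. (Note: only on the real line is sin bounded by [−1, 1].)

Omitted value: no value.


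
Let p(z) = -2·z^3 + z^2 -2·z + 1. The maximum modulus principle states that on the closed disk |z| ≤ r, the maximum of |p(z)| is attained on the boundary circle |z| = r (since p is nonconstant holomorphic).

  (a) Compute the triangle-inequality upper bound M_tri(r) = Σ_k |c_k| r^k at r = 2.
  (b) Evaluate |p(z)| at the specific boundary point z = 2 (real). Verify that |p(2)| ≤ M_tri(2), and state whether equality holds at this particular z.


Coefficients: c_0 = 1, c_1 = -2, c_2 = 1, c_3 = -2. Radius r = 2.
Part (a). Triangle bound: M_tri(r) = Σ_k |c_k| r^k
  = |1|·2^0 + |-2|·2^1 + |1|·2^2 + |-2|·2^3
  = 1 + 4 + 4 + 16 = 25.
This bounds M(r) := max_{|z|=r} |p(z)| from above; equality holds iff all terms c_k z^k can be made to align in phase at a single z on |z|=r.
Part (b). At z = 2 (real, on the circle |z| = r):
  p(2) = (1)·2^0 + (-2)·2^1 + (1)·2^2 + (-2)·2^3 = -15.
  |p(2)| = 15.
Check: |p(2)| = 15 ≤ 25 = M_tri(2). ✓ Equality does not hold at z = 2 (the coefficients have mixed signs, so the terms do not all align in phase there).

M_tri(2) = 25; |p(2)| = 15; equality at z=2: no.


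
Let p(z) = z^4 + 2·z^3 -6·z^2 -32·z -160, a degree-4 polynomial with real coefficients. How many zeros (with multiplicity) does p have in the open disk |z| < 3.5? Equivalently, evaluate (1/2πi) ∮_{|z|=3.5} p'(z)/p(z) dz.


The zeros of p are: -4, (-1 + 3i), (-1 - 3i), 4.
Their magnitudes are: 4, 3.162, 3.162, 4.
Zeros with |z| < R = 3.5: (-1 + 3i), (-1 - 3i).
Count = 2.
By the argument principle, (1/2πi) ∮_{|z|=R} p'(z)/p(z) dz equals exactly this count.

Number of zeros inside |z| < 3.5: 2.


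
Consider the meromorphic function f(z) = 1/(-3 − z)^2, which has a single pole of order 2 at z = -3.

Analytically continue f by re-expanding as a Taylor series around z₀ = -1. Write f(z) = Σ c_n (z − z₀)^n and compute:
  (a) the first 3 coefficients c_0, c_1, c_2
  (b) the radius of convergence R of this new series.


Let w = z − z₀, so z = z₀ + w.
Then -3 − z = -3 − (z₀ + w) = (-3 − z₀) − w = -2 − w.
f(z) = 1/(-2 − w)^2 = (1/(-2)^2) · (1 − w/(-2))^{−2}.
By the binomial series (1−u)^{−2} = Σ_{n≥0} C(n+1, 1) u^n for |u|<1, with u = w/(-2):
  c_n = C(n+1, 1) / (-2)^(n+2).
  c_0 = 1/(-2)^2 = 1/4.
  c_1 = 2/(-2)^3 = -1/4.
  c_2 = 3/(-2)^4 = 3/16.
The series is valid for |w/d| < 1, i.e. |z − z₀| < |d|.
Radius of convergence: R = |-3 − z₀| = |-2| = 2 (distance from z₀ to the singularity z = -3).

c_0 = 1/4, c_1 = -1/4, c_2 = 3/16; R = 2.


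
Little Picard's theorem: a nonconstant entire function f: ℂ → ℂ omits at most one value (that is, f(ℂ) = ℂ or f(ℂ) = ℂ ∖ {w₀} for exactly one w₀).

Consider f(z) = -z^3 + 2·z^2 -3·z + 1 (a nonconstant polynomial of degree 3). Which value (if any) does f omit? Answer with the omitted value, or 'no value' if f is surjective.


Little Picard bounds the complement of f(ℂ) to at most one point.
For every w ∈ ℂ, the equation p(z) − w = 0 is a nonconstant polynomial in z and hence has at least one root by the fundamental theorem of algebra. So p is surjective onto ℂ, omitting no value.

Omitted value: no value.


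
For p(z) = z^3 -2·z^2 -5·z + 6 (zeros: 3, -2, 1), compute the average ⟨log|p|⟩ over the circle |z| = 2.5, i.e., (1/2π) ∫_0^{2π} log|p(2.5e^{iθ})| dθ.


Zeros: -2, 1, 3; r = 2.5.
Inside |z| < r: -2, 1. Outside (|z| ≥ r): 3.
p(0) = 6, so log|p(0)| = log(6) = 1.7918.
Apply Jensen: I(r) = log|p(0)| + Σ_k log(r/|z_k|), summed over zeros inside |z| < r.
  log(r/|z_k|) for z_k = -2: log(2.5/2) = 0.2231
  log(r/|z_k|) for z_k = 1: log(2.5/1) = 0.9163
  Outside zeros (3) contribute nothing to the Jensen sum.
Sum over inside zeros: 1.1394.
I(r) = log|p(0)| + (inside sum) = 1.7918 + 1.1394 = 2.9312.
Note: since some zeros are outside |z| ≤ r, the simplified n·log(r) form does NOT apply — only the inside zeros contribute.

I(r) ≈ 2.9312.


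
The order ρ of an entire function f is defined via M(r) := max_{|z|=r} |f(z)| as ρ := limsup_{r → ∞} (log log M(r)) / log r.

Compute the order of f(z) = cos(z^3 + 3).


Write cos(w) = (e^{iw} ± e^{−iw})/(2 or 2i), so |cos(w)| ≤ e^{|w|}. With w = z^3 + 3, |w| ≤ 1r^3 + 3 on |z|=r, giving M(r) ≤ e^{1r^3 + 3} and ρ ≤ 3. For the lower bound, choose z on |z|=r with 1z^3 purely imaginary of modulus 1r^3; then |cos(z^3 + 3)| grows like e^{1r^3}/2, so ρ ≥ 3. Hence ρ = 3.
Therefore ρ = 3.

Order ρ = 3.


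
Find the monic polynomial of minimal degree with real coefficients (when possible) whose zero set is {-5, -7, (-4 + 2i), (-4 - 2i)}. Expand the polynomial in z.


The polynomial is p(z) = ∏_{α ∈ S} (z − α), where S = {-5, -7, (-4 + 2i), (-4 - 2i)}.
Expanding the product yields: p(z) = z^4 + 20·z^3 + 151·z^2 + 520·z + 700.
Note conjugate pairs combine to real quadratics: (z − (-4+2i))(z − (-4−2i)) = z² + 8z + 20.
The resulting polynomial has degree 4 and real coefficients as required.

p(z) = z^4 + 20·z^3 + 151·z^2 + 520·z + 700.


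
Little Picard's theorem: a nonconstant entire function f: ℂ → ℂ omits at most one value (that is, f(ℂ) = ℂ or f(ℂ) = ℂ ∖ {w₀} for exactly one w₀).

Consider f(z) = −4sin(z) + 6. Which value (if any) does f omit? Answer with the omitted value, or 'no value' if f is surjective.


Little Picard bounds the complement of f(ℂ) to at most one point.
sin is entire and surjective onto ℂ: for every w ∈ ℂ, sin(ζ) = w has a solution ζ ∈ ℂ (e.g., via the complex inverse arcsin). With ζ = z this gives z = ζ/(1). Then -4·sin(z) takes every value in -4·ℂ = ℂ, and adding 6 is a bijection of ℂ. So f is surjective and omits no value. (Note: only on the real line is sin bounded by [−1, 1].)

Omitted value: no value.


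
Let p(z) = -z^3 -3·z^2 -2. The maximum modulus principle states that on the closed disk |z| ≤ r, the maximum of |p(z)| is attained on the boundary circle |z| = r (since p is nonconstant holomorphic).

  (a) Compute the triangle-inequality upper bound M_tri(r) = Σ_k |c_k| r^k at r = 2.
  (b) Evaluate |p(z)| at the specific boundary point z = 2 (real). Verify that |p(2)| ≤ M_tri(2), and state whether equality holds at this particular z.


Coefficients: c_0 = -2, c_1 = 0, c_2 = -3, c_3 = -1. Radius r = 2.
Part (a). Triangle bound: M_tri(r) = Σ_k |c_k| r^k
  = |-2|·2^0 + |0|·2^1 + |-3|·2^2 + |-1|·2^3
  = 2 + 0 + 12 + 8 = 22.
This bounds M(r) := max_{|z|=r} |p(z)| from above; equality holds iff all terms c_k z^k can be made to align in phase at a single z on |z|=r.
Part (b). At z = 2 (real, on the circle |z| = r):
  p(2) = (-2)·2^0 + (0)·2^1 + (-3)·2^2 + (-1)·2^3 = -22.
  |p(2)| = 22.
Since all nonzero coefficients share the same sign, |p(2)| = 22 = M_tri(2); the triangle bound is attained at z = 2, so in fact M(r) = 22.

M_tri(2) = 22; |p(2)| = 22; equality at z=2: yes.


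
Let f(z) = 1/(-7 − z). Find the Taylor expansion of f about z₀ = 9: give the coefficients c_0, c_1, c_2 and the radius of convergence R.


Let w = z − z₀, so z = z₀ + w.
Then -7 − z = -7 − (z₀ + w) = (-7 − z₀) − w = -16 − w.
f(z) = 1/(-16 − w) = (1/(-16)) · 1/(1 − w/(-16)) = Σ_{n≥0} w^n / (-16)^(n+1).
So c_n = 1/(-16)^(n+1):
  c_0 = 1/(-16)^1 = -1/16.
  c_1 = 1/(-16)^2 = 1/256.
  c_2 = 1/(-16)^3 = -1/4096.
The series is valid for |w/d| < 1, i.e. |z − z₀| < |d|.
Radius of convergence: R = |-7 − z₀| = |-16| = 16 (distance from z₀ to the singularity z = -7).

c_0 = -1/16, c_1 = 1/256, c_2 = -1/4096; R = 16.


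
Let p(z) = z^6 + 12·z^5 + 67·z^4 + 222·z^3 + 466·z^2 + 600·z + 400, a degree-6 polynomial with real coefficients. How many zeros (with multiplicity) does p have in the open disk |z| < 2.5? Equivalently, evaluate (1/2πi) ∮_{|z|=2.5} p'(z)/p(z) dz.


The zeros of p are: (-1 + 2i), (-1 - 2i), (-3 + 1i), (-3 - 1i), (-2 + 2i), (-2 - 2i).
Their magnitudes are: 2.236, 2.236, 3.162, 3.162, 2.828, 2.828.
Zeros with |z| < R = 2.5: (-1 + 2i), (-1 - 2i).
Count = 2.
By the argument principle, (1/2πi) ∮_{|z|=R} p'(z)/p(z) dz equals exactly this count.

Number of zeros inside |z| < 2.5: 2.


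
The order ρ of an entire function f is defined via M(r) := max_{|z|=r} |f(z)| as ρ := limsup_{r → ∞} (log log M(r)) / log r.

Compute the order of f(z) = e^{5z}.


|e^{5z}| = e^{Re(5·z) + 0} ≤ e^{5|z|^1 + 0} = e^{5r^1 + 0} on |z| = r, so ρ ≤ 1. Choosing z on |z|=r so that 5·z is real positive (always possible by picking arg z appropriately) gives |f(z)| = e^{5r^1 + 0}, matching the bound. The additive constant 0 does not affect log log M(r) ~ 1·log r. Hence ρ = 1.
Therefore ρ = 1.

Order ρ = 1.


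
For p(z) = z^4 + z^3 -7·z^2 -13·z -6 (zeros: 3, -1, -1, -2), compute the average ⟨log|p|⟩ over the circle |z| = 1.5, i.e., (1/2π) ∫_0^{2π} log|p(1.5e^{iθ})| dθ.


Zeros: -2, -1, -1, 3; r = 1.5.
Inside |z| < r: -1, -1. Outside (|z| ≥ r): -2, 3.
p(0) = -6, so log|p(0)| = log(6) = 1.7918.
Apply Jensen: I(r) = log|p(0)| + Σ_k log(r/|z_k|), summed over zeros inside |z| < r.
  log(r/|z_k|) for z_k = -1: log(1.5/1) = 0.4055
  log(r/|z_k|) for z_k = -1: log(1.5/1) = 0.4055
  Outside zeros (-2, 3) contribute nothing to the Jensen sum.
Sum over inside zeros: 0.8109.
I(r) = log|p(0)| + (inside sum) = 1.7918 + 0.8109 = 2.6027.
Note: since some zeros are outside |z| ≤ r, the simplified n·log(r) form does NOT apply — only the inside zeros contribute.

I(r) ≈ 2.6027.


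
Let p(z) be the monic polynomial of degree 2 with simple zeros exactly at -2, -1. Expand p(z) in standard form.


The polynomial is p(z) = ∏_{α ∈ S} (z − α), where S = {-2, -1}.
Expanding the product yields: p(z) = z^2 + 3·z + 2.
The resulting polynomial has degree 2 and real coefficients as required.

p(z) = z^2 + 3·z + 2.


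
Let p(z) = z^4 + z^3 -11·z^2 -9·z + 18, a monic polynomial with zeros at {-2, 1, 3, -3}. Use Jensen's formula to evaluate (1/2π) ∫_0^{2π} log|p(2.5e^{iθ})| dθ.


Zeros: -3, -2, 1, 3; r = 2.5.
Inside |z| < r: -2, 1. Outside (|z| ≥ r): -3, 3.
p(0) = 18, so log|p(0)| = log(18) = 2.8904.
Apply Jensen: I(r) = log|p(0)| + Σ_k log(r/|z_k|), summed over zeros inside |z| < r.
  log(r/|z_k|) for z_k = -2: log(2.5/2) = 0.2231
  log(r/|z_k|) for z_k = 1: log(2.5/1) = 0.9163
  Outside zeros (-3, 3) contribute nothing to the Jensen sum.
Sum over inside zeros: 1.1394.
I(r) = log|p(0)| + (inside sum) = 2.8904 + 1.1394 = 4.0298.
Note: since some zeros are outside |z| ≤ r, the simplified n·log(r) form does NOT apply — only the inside zeros contribute.

I(r) ≈ 4.0298.


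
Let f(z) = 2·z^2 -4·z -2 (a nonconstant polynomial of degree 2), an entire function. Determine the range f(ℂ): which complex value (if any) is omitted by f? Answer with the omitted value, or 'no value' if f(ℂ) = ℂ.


Little Picard bounds the complement of f(ℂ) to at most one point.
For every w ∈ ℂ, the equation p(z) − w = 0 is a nonconstant polynomial in z and hence has at least one root by the fundamental theorem of algebra. So p is surjective onto ℂ, omitting no value.

Omitted value: no value.


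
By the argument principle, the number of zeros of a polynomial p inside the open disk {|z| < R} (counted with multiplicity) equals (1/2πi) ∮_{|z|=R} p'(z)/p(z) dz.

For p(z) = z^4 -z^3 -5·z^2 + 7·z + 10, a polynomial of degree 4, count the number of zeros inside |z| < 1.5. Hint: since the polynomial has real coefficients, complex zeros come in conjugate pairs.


The zeros of p are: -2, (2 + 1i), (2 - 1i), -1.
Their magnitudes are: 2, 2.236, 2.236, 1.
Zeros with |z| < R = 1.5: -1.
Count = 1.
By the argument principle, (1/2πi) ∮_{|z|=R} p'(z)/p(z) dz equals exactly this count.

Number of zeros inside |z| < 1.5: 1.


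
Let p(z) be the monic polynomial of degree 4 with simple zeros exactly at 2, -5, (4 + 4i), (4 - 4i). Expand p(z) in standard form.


The polynomial is p(z) = ∏_{α ∈ S} (z − α), where S = {2, -5, (4 + 4i), (4 - 4i)}.
Expanding the product yields: p(z) = z^4 -5·z^3 -2·z^2 + 176·z -320.
Note conjugate pairs combine to real quadratics: (z − (4+4i))(z − (4−4i)) = z² − 8z + 32.
The resulting polynomial has degree 4 and real coefficients as required.

p(z) = z^4 -5·z^3 -2·z^2 + 176·z -320.


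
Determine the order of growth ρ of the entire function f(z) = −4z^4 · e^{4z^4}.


M(r) = max_{|z|=r} |-4|·|z|^4·|e^{4z^4}| = 4·r^4 · e^{4r^4} (the factors attain their maxima compatibly on |z|=r). Then log M(r) = log 4 + 4·log r + 4r^4, dominated by the last term, so log log M(r) ~ 4·log r. The polynomial factor -4z^4 contributes only a log r term and does not affect the order. ρ = 4.
Therefore ρ = 4.

Order ρ = 4.


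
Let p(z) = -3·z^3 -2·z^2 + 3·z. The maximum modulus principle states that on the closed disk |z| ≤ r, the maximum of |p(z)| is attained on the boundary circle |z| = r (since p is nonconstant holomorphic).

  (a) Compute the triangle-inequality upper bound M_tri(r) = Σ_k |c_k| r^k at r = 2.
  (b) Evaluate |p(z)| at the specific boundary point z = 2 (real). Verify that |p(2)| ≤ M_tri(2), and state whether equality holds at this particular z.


Coefficients: c_0 = 0, c_1 = 3, c_2 = -2, c_3 = -3. Radius r = 2.
Part (a). Triangle bound: M_tri(r) = Σ_k |c_k| r^k
  = |0|·2^0 + |3|·2^1 + |-2|·2^2 + |-3|·2^3
  = 0 + 6 + 8 + 24 = 38.
This bounds M(r) := max_{|z|=r} |p(z)| from above; equality holds iff all terms c_k z^k can be made to align in phase at a single z on |z|=r.
Part (b). At z = 2 (real, on the circle |z| = r):
  p(2) = (0)·2^0 + (3)·2^1 + (-2)·2^2 + (-3)·2^3 = -26.
  |p(2)| = 26.
Check: |p(2)| = 26 ≤ 38 = M_tri(2). ✓ Equality does not hold at z = 2 (the coefficients have mixed signs, so the terms do not all align in phase there).

M_tri(2) = 38; |p(2)| = 26; equality at z=2: no.


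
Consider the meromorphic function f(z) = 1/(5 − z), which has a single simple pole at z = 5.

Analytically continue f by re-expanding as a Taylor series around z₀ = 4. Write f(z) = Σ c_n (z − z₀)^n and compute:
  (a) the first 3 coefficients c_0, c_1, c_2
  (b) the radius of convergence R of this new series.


Let w = z − z₀, so z = z₀ + w.
Then 5 − z = 5 − (z₀ + w) = (5 − z₀) − w = 1 − w.
f(z) = 1/(1 − w) = (1/(1)) · 1/(1 − w/(1)) = Σ_{n≥0} w^n / (1)^(n+1).
So c_n = 1/(1)^(n+1):
  c_0 = 1/(1)^1 = 1.
  c_1 = 1/(1)^2 = 1.
  c_2 = 1/(1)^3 = 1.
The series is valid for |w/d| < 1, i.e. |z − z₀| < |d|.
Radius of convergence: R = |5 − z₀| = |1| = 1 (distance from z₀ to the singularity z = 5).

c_0 = 1, c_1 = 1, c_2 = 1; R = 1.


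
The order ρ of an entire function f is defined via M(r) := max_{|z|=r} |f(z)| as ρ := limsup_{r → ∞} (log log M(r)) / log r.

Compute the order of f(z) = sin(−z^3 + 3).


Write sin(w) = (e^{iw} ± e^{−iw})/(2 or 2i), so |sin(w)| ≤ e^{|w|}. With w = −z^3 + 3, |w| ≤ 1r^3 + 3 on |z|=r, giving M(r) ≤ e^{1r^3 + 3} and ρ ≤ 3. For the lower bound, choose z on |z|=r with -1z^3 purely imaginary of modulus 1r^3; then |sin(−z^3 + 3)| grows like e^{1r^3}/2, so ρ ≥ 3. Hence ρ = 3.
Therefore ρ = 3.

Order ρ = 3.


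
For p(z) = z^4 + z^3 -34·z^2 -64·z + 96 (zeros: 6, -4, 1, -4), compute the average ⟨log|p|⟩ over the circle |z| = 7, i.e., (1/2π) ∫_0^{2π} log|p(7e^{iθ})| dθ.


Zeros: -4, -4, 1, 6; r = 7.
Inside |z| < r: -4, -4, 1, 6. Outside (|z| ≥ r): ∅.
p(0) = 96, so log|p(0)| = log(96) = 4.5643.
Apply Jensen: I(r) = log|p(0)| + Σ_k log(r/|z_k|), summed over zeros inside |z| < r.
  log(r/|z_k|) for z_k = 6: log(7/6) = 0.1542
  log(r/|z_k|) for z_k = -4: log(7/4) = 0.5596
  log(r/|z_k|) for z_k = 1: log(7/1) = 1.9459
  log(r/|z_k|) for z_k = -4: log(7/4) = 0.5596
Sum over inside zeros: 3.2193.
I(r) = log|p(0)| + (inside sum) = 4.5643 + 3.2193 = 7.7836.
Closed form (all zeros inside, monic): I(r) = n·log(r) = 4·log(7) = 7.7836. ✓

I(r) ≈ 7.7836.


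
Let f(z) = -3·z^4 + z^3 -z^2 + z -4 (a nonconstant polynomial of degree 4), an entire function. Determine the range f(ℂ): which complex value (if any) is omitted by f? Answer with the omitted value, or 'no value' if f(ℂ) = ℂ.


Little Picard bounds the complement of f(ℂ) to at most one point.
For every w ∈ ℂ, the equation p(z) − w = 0 is a nonconstant polynomial in z and hence has at least one root by the fundamental theorem of algebra. So p is surjective onto ℂ, omitting no value.

Omitted value: no value.


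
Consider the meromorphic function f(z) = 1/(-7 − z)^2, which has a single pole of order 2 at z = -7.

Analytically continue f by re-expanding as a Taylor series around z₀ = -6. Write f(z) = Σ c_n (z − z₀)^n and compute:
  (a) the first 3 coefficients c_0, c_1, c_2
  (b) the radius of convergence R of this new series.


Let w = z − z₀, so z = z₀ + w.
Then -7 − z = -7 − (z₀ + w) = (-7 − z₀) − w = -1 − w.
f(z) = 1/(-1 − w)^2 = (1/(-1)^2) · (1 − w/(-1))^{−2}.
By the binomial series (1−u)^{−2} = Σ_{n≥0} C(n+1, 1) u^n for |u|<1, with u = w/(-1):
  c_n = C(n+1, 1) / (-1)^(n+2).
  c_0 = 1/(-1)^2 = 1.
  c_1 = 2/(-1)^3 = -2.
  c_2 = 3/(-1)^4 = 3.
The series is valid for |w/d| < 1, i.e. |z − z₀| < |d|.
Radius of convergence: R = |-7 − z₀| = |-1| = 1 (distance from z₀ to the singularity z = -7).

c_0 = 1, c_1 = -2, c_2 = 3; R = 1.


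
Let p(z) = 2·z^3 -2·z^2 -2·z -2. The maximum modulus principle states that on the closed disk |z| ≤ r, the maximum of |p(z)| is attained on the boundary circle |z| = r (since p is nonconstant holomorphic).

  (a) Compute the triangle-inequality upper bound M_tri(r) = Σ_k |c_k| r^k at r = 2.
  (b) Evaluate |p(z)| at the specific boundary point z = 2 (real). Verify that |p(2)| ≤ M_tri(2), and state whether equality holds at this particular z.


Coefficients: c_0 = -2, c_1 = -2, c_2 = -2, c_3 = 2. Radius r = 2.
Part (a). Triangle bound: M_tri(r) = Σ_k |c_k| r^k
  = |-2|·2^0 + |-2|·2^1 + |-2|·2^2 + |2|·2^3
  = 2 + 4 + 8 + 16 = 30.
This bounds M(r) := max_{|z|=r} |p(z)| from above; equality holds iff all terms c_k z^k can be made to align in phase at a single z on |z|=r.
Part (b). At z = 2 (real, on the circle |z| = r):
  p(2) = (-2)·2^0 + (-2)·2^1 + (-2)·2^2 + (2)·2^3 = 2.
  |p(2)| = 2.
Check: |p(2)| = 2 ≤ 30 = M_tri(2). ✓ Equality does not hold at z = 2 (the coefficients have mixed signs, so the terms do not all align in phase there).

M_tri(2) = 30; |p(2)| = 2; equality at z=2: no.


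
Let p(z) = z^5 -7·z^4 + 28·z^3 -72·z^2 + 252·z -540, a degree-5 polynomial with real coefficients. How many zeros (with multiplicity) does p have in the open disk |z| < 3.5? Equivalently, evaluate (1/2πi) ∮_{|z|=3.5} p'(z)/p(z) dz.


The zeros of p are: 3, (-1 + 3i), (-1 - 3i), (3 + 3i), (3 - 3i).
Their magnitudes are: 3, 3.162, 3.162, 4.243, 4.243.
Zeros with |z| < R = 3.5: 3, (-1 + 3i), (-1 - 3i).
Count = 3.
By the argument principle, (1/2πi) ∮_{|z|=R} p'(z)/p(z) dz equals exactly this count.

Number of zeros inside |z| < 3.5: 3.


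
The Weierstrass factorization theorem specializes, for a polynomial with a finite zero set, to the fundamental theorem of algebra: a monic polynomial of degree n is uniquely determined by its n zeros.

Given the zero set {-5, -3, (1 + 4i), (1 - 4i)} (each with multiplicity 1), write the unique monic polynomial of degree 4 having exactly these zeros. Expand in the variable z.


The polynomial is p(z) = ∏_{α ∈ S} (z − α), where S = {-5, -3, (1 + 4i), (1 - 4i)}.
Expanding the product yields: p(z) = z^4 + 6·z^3 + 16·z^2 + 106·z + 255.
Note conjugate pairs combine to real quadratics: (z − (1+4i))(z − (1−4i)) = z² − 2z + 17.
The resulting polynomial has degree 4 and real coefficients as required.

p(z) = z^4 + 6·z^3 + 16·z^2 + 106·z + 255.


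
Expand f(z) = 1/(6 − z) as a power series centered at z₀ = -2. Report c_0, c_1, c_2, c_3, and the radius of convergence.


Let w = z − z₀, so z = z₀ + w.
Then 6 − z = 6 − (z₀ + w) = (6 − z₀) − w = 8 − w.
f(z) = 1/(8 − w) = (1/(8)) · 1/(1 − w/(8)) = Σ_{n≥0} w^n / (8)^(n+1).
So c_n = 1/(8)^(n+1):
  c_0 = 1/(8)^1 = 1/8.
  c_1 = 1/(8)^2 = 1/64.
  c_2 = 1/(8)^3 = 1/512.
  c_3 = 1/(8)^4 = 1/4096.
The series is valid for |w/d| < 1, i.e. |z − z₀| < |d|.
Radius of convergence: R = |6 − z₀| = |8| = 8 (distance from z₀ to the singularity z = 6).

c_0 = 1/8, c_1 = 1/64, c_2 = 1/512, c_3 = 1/4096; R = 8.


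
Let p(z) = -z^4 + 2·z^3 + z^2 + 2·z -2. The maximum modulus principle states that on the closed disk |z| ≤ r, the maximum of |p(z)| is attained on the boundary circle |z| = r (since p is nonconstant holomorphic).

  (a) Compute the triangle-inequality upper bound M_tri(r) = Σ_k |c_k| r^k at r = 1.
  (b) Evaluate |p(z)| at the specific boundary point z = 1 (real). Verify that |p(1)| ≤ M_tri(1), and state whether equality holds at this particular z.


Coefficients: c_0 = -2, c_1 = 2, c_2 = 1, c_3 = 2, c_4 = -1. Radius r = 1.
Part (a). Triangle bound: M_tri(r) = Σ_k |c_k| r^k
  = |-2|·1^0 + |2|·1^1 + |1|·1^2 + |2|·1^3 + |-1|·1^4
  = 2 + 2 + 1 + 2 + 1 = 8.
This bounds M(r) := max_{|z|=r} |p(z)| from above; equality holds iff all terms c_k z^k can be made to align in phase at a single z on |z|=r.
Part (b). At z = 1 (real, on the circle |z| = r):
  p(1) = (-2)·1^0 + (2)·1^1 + (1)·1^2 + (2)·1^3 + (-1)·1^4 = 2.
  |p(1)| = 2.
Check: |p(1)| = 2 ≤ 8 = M_tri(1). ✓ Equality does not hold at z = 1 (the coefficients have mixed signs, so the terms do not all align in phase there).

M_tri(1) = 8; |p(1)| = 2; equality at z=1: no.


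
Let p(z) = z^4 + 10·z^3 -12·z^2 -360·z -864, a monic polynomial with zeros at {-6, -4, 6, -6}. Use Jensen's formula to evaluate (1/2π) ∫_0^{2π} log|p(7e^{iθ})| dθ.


Zeros: -6, -6, -4, 6; r = 7.
Inside |z| < r: -6, -6, -4, 6. Outside (|z| ≥ r): ∅.
p(0) = -864, so log|p(0)| = log(864) = 6.7616.
Apply Jensen: I(r) = log|p(0)| + Σ_k log(r/|z_k|), summed over zeros inside |z| < r.
  log(r/|z_k|) for z_k = -6: log(7/6) = 0.1542
  log(r/|z_k|) for z_k = -4: log(7/4) = 0.5596
  log(r/|z_k|) for z_k = 6: log(7/6) = 0.1542
  log(r/|z_k|) for z_k = -6: log(7/6) = 0.1542
Sum over inside zeros: 1.0221.
I(r) = log|p(0)| + (inside sum) = 6.7616 + 1.0221 = 7.7836.
Closed form (all zeros inside, monic): I(r) = n·log(r) = 4·log(7) = 7.7836. ✓

I(r) ≈ 7.7836.


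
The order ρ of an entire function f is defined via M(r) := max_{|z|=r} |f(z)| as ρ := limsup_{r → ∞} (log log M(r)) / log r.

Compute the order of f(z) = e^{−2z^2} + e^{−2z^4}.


Each summand is entire of order 2 and 4 respectively (as in the single-exponential case). The order of a sum is at most the max of the orders, so ρ ≤ 4. For the lower bound: on |z|=r choose arg z so that -2z^4 is real positive; then |e^{-2z^4}| = e^{2r^4} while |e^{-2z^2}| ≤ e^{2r^2} = o(e^{2r^4}). So |f| ≥ e^{2r^4}(1 − o(1)) and ρ ≥ 4. Hence ρ = max(2, 4) = 4.
Therefore ρ = 4.

Order ρ = 4.


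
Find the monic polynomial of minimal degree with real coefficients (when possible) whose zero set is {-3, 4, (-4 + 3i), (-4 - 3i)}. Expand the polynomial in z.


The polynomial is p(z) = ∏_{α ∈ S} (z − α), where S = {-3, 4, (-4 + 3i), (-4 - 3i)}.
Expanding the product yields: p(z) = z^4 + 7·z^3 + 5·z^2 -121·z -300.
Note conjugate pairs combine to real quadratics: (z − (-4+3i))(z − (-4−3i)) = z² + 8z + 25.
The resulting polynomial has degree 4 and real coefficients as required.

p(z) = z^4 + 7·z^3 + 5·z^2 -121·z -300.


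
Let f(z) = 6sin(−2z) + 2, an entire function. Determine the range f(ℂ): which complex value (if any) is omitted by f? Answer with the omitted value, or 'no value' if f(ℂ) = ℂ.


Little Picard bounds the complement of f(ℂ) to at most one point.
sin is entire and surjective onto ℂ: for every w ∈ ℂ, sin(ζ) = w has a solution ζ ∈ ℂ (e.g., via the complex inverse arcsin). With ζ = −2z this gives z = ζ/(-2). Then 6·sin(−2z) takes every value in 6·ℂ = ℂ, and adding 2 is a bijection of ℂ. So f is surjective and omits no value. (Note: only on the real line is sin bounded by [−1, 1].)

Omitted value: no value.


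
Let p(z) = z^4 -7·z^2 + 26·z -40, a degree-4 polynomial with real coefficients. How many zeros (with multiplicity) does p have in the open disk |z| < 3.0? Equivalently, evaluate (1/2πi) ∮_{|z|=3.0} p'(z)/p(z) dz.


The zeros of p are: 2, -4, (1 + 2i), (1 - 2i).
Their magnitudes are: 2, 4, 2.236, 2.236.
Zeros with |z| < R = 3.0: 2, (1 + 2i), (1 - 2i).
Count = 3.
By the argument principle, (1/2πi) ∮_{|z|=R} p'(z)/p(z) dz equals exactly this count.

Number of zeros inside |z| < 3.0: 3.


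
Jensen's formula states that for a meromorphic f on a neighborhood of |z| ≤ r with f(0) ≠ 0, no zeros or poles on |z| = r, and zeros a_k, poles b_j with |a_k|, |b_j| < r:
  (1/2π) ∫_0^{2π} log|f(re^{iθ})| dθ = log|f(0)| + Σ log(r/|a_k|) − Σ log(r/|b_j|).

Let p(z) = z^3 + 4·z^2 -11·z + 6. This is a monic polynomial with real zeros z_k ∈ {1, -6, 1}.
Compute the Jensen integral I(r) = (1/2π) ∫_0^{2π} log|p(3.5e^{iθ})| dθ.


Zeros: -6, 1, 1; r = 3.5.
Inside |z| < r: 1, 1. Outside (|z| ≥ r): -6.
p(0) = 6, so log|p(0)| = log(6) = 1.7918.
Apply Jensen: I(r) = log|p(0)| + Σ_k log(r/|z_k|), summed over zeros inside |z| < r.
  log(r/|z_k|) for z_k = 1: log(3.5/1) = 1.2528
  log(r/|z_k|) for z_k = 1: log(3.5/1) = 1.2528
  Outside zeros (-6) contribute nothing to the Jensen sum.
Sum over inside zeros: 2.5055.
I(r) = log|p(0)| + (inside sum) = 1.7918 + 2.5055 = 4.2973.
Note: since some zeros are outside |z| ≤ r, the simplified n·log(r) form does NOT apply — only the inside zeros contribute.

I(r) ≈ 4.2973.


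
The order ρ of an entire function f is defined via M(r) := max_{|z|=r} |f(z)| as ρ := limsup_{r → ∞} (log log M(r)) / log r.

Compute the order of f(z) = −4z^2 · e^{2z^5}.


M(r) = max_{|z|=r} |-4|·|z|^2·|e^{2z^5}| = 4·r^2 · e^{2r^5} (the factors attain their maxima compatibly on |z|=r). Then log M(r) = log 4 + 2·log r + 2r^5, dominated by the last term, so log log M(r) ~ 5·log r. The polynomial factor -4z^2 contributes only a log r term and does not affect the order. ρ = 5.
Therefore ρ = 5.

Order ρ = 5.


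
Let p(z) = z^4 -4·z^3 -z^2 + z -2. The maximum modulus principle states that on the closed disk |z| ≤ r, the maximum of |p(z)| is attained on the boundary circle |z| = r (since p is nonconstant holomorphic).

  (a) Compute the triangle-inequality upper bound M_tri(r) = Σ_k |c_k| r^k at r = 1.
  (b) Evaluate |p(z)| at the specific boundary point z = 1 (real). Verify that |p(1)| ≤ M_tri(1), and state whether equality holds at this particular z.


Coefficients: c_0 = -2, c_1 = 1, c_2 = -1, c_3 = -4, c_4 = 1. Radius r = 1.
Part (a). Triangle bound: M_tri(r) = Σ_k |c_k| r^k
  = |-2|·1^0 + |1|·1^1 + |-1|·1^2 + |-4|·1^3 + |1|·1^4
  = 2 + 1 + 1 + 4 + 1 = 9.
This bounds M(r) := max_{|z|=r} |p(z)| from above; equality holds iff all terms c_k z^k can be made to align in phase at a single z on |z|=r.
Part (b). At z = 1 (real, on the circle |z| = r):
  p(1) = (-2)·1^0 + (1)·1^1 + (-1)·1^2 + (-4)·1^3 + (1)·1^4 = -5.
  |p(1)| = 5.
Check: |p(1)| = 5 ≤ 9 = M_tri(1). ✓ Equality does not hold at z = 1 (the coefficients have mixed signs, so the terms do not all align in phase there).

M_tri(1) = 9; |p(1)| = 5; equality at z=1: no.


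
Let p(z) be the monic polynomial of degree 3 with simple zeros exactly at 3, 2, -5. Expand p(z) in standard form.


The polynomial is p(z) = ∏_{α ∈ S} (z − α), where S = {3, 2, -5}.
Expanding the product yields: p(z) = z^3 -19·z + 30.
The resulting polynomial has degree 3 and real coefficients as required.

p(z) = z^3 -19·z + 30.


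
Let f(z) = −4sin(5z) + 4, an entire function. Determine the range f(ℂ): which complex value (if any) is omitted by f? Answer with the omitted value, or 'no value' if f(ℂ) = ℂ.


Little Picard bounds the complement of f(ℂ) to at most one point.
sin is entire and surjective onto ℂ: for every w ∈ ℂ, sin(ζ) = w has a solution ζ ∈ ℂ (e.g., via the complex inverse arcsin). With ζ = 5z this gives z = ζ/(5). Then -4·sin(5z) takes every value in -4·ℂ = ℂ, and adding 4 is a bijection of ℂ. So f is surjective and omits no value. (Note: only on the real line is sin bounded by [−1, 1].)

Omitted value: no value.


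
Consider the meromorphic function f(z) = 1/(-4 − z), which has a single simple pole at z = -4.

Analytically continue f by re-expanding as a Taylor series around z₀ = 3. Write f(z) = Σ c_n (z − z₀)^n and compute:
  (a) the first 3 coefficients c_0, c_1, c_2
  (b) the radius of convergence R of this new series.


Let w = z − z₀, so z = z₀ + w.
Then -4 − z = -4 − (z₀ + w) = (-4 − z₀) − w = -7 − w.
f(z) = 1/(-7 − w) = (1/(-7)) · 1/(1 − w/(-7)) = Σ_{n≥0} w^n / (-7)^(n+1).
So c_n = 1/(-7)^(n+1):
  c_0 = 1/(-7)^1 = -1/7.
  c_1 = 1/(-7)^2 = 1/49.
  c_2 = 1/(-7)^3 = -1/343.
The series is valid for |w/d| < 1, i.e. |z − z₀| < |d|.
Radius of convergence: R = |-4 − z₀| = |-7| = 7 (distance from z₀ to the singularity z = -4).

c_0 = -1/7, c_1 = 1/49, c_2 = -1/343; R = 7.


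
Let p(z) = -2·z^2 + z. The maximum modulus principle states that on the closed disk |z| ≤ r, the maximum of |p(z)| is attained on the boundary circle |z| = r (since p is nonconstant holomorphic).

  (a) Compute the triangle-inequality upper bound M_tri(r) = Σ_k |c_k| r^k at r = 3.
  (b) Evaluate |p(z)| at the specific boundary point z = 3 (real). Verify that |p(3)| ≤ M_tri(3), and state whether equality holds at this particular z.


Coefficients: c_0 = 0, c_1 = 1, c_2 = -2. Radius r = 3.
Part (a). Triangle bound: M_tri(r) = Σ_k |c_k| r^k
  = |0|·3^0 + |1|·3^1 + |-2|·3^2
  = 0 + 3 + 18 = 21.
This bounds M(r) := max_{|z|=r} |p(z)| from above; equality holds iff all terms c_k z^k can be made to align in phase at a single z on |z|=r.
Part (b). At z = 3 (real, on the circle |z| = r):
  p(3) = (0)·3^0 + (1)·3^1 + (-2)·3^2 = -15.
  |p(3)| = 15.
Check: |p(3)| = 15 ≤ 21 = M_tri(3). ✓ Equality does not hold at z = 3 (the coefficients have mixed signs, so the terms do not all align in phase there).

M_tri(3) = 21; |p(3)| = 15; equality at z=3: no.


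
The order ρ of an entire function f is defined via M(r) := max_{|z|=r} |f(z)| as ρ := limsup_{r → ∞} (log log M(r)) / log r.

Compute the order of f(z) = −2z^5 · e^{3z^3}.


M(r) = max_{|z|=r} |-2|·|z|^5·|e^{3z^3}| = 2·r^5 · e^{3r^3} (the factors attain their maxima compatibly on |z|=r). Then log M(r) = log 2 + 5·log r + 3r^3, dominated by the last term, so log log M(r) ~ 3·log r. The polynomial factor -2z^5 contributes only a log r term and does not affect the order. ρ = 3.
Therefore ρ = 3.

Order ρ = 3.
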